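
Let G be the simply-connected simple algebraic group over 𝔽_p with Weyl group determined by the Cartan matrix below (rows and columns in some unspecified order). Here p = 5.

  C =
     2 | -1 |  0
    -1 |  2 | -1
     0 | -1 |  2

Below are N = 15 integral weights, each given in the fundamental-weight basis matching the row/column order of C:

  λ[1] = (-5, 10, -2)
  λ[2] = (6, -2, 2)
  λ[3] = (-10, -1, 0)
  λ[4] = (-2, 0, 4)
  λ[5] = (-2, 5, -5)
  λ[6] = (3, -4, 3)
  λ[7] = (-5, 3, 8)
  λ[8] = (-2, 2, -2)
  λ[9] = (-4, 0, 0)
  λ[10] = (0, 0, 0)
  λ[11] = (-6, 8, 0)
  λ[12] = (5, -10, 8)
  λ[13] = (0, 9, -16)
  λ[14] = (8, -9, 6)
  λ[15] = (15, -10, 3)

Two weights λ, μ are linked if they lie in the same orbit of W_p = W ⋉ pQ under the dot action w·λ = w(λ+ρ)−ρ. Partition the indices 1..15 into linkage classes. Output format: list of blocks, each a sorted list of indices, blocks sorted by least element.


A_3 Cartan matrix, 3 simple roots permuted; ρ=(1,1,1).

Ā_5 reps of the 15 weights (A_3, coords as presented):

  λ_1+ρ ↦ (0, 1, 3) · λ_2+ρ ↦ (1, 1, 1) · λ_3+ρ ↦ (1, 3, 1) · λ_4+ρ ↦ (0, 0, 4) · λ_5+ρ ↦ (0, 1, 3) · λ_6+ρ ↦ (1, 3, 1) · λ_7+ρ ↦ (0, 1, 3) · λ_8+ρ ↦ (1, 1, 1) · λ_9+ρ ↦ (1, 1, 1) · λ_10+ρ ↦ (1, 1, 1) · λ_11+ρ ↦ (0, 0, 4) · λ_12+ρ ↦ (0, 1, 3) · λ_13+ρ ↦ (0, 0, 4) · λ_14+ρ ↦ (1, 1, 1) · λ_15+ρ ↦ (1, 3, 1)

Grouping the 15 weights by Ā_5-representative: 4 linkage classes.

[[1, 5, 7, 12], [2, 8, 9, 10, 14], [3, 6, 15], [4, 11, 13]]


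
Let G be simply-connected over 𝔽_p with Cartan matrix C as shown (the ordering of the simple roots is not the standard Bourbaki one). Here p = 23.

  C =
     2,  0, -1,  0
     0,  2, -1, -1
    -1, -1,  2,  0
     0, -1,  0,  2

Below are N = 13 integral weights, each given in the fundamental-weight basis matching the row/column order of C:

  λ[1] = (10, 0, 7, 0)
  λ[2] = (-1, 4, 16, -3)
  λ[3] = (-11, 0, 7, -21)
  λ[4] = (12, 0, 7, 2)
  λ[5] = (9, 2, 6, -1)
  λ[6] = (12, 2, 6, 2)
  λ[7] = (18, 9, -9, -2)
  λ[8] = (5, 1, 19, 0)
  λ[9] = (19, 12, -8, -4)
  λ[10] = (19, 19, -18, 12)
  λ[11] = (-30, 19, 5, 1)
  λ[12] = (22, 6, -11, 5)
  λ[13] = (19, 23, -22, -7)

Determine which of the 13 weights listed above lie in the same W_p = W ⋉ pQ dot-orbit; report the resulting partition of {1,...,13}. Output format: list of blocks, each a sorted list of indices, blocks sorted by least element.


C ↔ A_4 under row/col permutation; |W(A_4)| = 120.

Alcove-folded reps (p=23, 13 weights, presented ϖ-order):

  λ_1+ρ ↦ (11, 1, 8, 1);  λ_2+ρ ↦ (0, 3, 17, 2);  λ_3+ρ ↦ (11, 1, 8, 1);  λ_4+ρ ↦ (11, 1, 8, 1);  λ_5+ρ ↦ (10, 3, 7, 0);  λ_6+ρ ↦ (10, 3, 7, 0);  λ_7+ρ ↦ (11, 1, 8, 1);  λ_8+ρ ↦ (0, 3, 17, 2);  λ_9+ρ ↦ (10, 3, 7, 0);  λ_10+ρ ↦ (10, 3, 7, 0);  λ_11+ρ ↦ (0, 3, 17, 2);  λ_12+ρ ↦ (10, 3, 7, 0);  λ_13+ρ ↦ (0, 3, 17, 2)

The 13 indices split into 3 linkage classes (same alcove rep ⇔ same W_23-dot-orbit):

[[1, 3, 4, 7], [2, 8, 11, 13], [5, 6, 9, 10, 12]]


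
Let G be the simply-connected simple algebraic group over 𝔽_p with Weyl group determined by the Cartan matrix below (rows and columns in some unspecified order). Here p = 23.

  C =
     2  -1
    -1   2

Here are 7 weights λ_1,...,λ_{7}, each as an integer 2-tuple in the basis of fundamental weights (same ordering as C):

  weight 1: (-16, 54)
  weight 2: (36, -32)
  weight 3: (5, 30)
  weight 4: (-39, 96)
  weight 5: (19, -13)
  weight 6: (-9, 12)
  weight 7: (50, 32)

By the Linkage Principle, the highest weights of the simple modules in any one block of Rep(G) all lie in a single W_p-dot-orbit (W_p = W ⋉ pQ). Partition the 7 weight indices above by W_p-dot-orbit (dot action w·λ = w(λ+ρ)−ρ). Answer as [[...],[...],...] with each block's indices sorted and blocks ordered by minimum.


Root system A_2: the 2×2 matrix C matches after relabeling.

λ_j+ρ reflected into Ā_23 (⟨·,θ^∨⟩≤23); 2-tuples as given:

  1: (8, 9)
  2: (8, 9)
  3: (8, 9)
  4: (8, 5)
  5: (8, 12)
  6: (8, 5)
  7: (8, 5)

Linkage partition of the 7 weights (3 classes, p=23):

[[1, 2, 3], [4, 6, 7], [5]]


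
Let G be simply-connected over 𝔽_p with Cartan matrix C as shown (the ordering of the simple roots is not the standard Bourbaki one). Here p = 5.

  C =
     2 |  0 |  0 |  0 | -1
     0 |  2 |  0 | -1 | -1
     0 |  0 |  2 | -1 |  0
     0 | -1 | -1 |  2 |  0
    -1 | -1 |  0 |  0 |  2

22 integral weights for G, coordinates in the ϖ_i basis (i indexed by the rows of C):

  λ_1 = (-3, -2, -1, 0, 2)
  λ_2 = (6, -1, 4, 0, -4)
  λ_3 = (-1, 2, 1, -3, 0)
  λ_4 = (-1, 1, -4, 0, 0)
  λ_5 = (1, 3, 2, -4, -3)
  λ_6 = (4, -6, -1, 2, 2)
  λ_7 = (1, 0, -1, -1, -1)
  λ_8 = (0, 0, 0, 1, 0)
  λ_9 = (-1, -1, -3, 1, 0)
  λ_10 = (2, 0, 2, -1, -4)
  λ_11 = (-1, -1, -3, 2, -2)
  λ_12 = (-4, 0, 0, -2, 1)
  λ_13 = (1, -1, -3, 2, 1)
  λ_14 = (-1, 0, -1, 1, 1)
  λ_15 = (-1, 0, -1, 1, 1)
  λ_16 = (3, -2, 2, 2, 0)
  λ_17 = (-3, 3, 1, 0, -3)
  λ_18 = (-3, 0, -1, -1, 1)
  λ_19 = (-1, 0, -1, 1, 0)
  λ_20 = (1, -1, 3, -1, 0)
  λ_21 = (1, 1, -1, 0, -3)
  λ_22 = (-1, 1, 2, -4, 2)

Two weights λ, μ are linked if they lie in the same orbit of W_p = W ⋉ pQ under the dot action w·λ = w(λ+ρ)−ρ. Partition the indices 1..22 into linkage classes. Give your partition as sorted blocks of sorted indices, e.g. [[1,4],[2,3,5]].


Root system A_5: the 5×5 matrix C matches after relabeling.

W_5-reps of the 22 weights in Ā_5 (same 5-coord order as C):

  [1] (2, 1, 0, 0, 0);  [2] (0, 0, 2, 0, 1);  [3] (0, 1, 0, 2, 1);  [4] (0, 0, 1, 2, 1);  [5] (0, 1, 0, 2, 1);  [6] (0, 0, 0, 1, 2);  [7] (2, 1, 0, 0, 0);  [8] (0, 1, 0, 2, 1);  [9] (0, 0, 2, 0, 1);  [10] (0, 0, 1, 2, 1);  [11] (0, 0, 2, 0, 1);  [12] (2, 1, 0, 0, 0);  [13] (0, 0, 0, 1, 2);  [14] (0, 1, 0, 2, 2);  [15] (0, 1, 0, 2, 2);  [16] (0, 0, 2, 0, 1);  [17] (0, 0, 0, 1, 2);  [18] (2, 1, 0, 0, 0);  [19] (0, 1, 0, 2, 1);  [20] (0, 0, 2, 0, 1);  [21] (0, 0, 0, 1, 2);  [22] (0, 1, 0, 2, 2)

These 22 weights hit 6 W_5-dot-orbits; sizes (4, 5, 4, 2, 4, 3):

[[1, 7, 12, 18], [2, 9, 11, 16, 20], [3, 5, 8, 19], [4, 10], [6, 13, 17, 21], [14, 15, 22]]


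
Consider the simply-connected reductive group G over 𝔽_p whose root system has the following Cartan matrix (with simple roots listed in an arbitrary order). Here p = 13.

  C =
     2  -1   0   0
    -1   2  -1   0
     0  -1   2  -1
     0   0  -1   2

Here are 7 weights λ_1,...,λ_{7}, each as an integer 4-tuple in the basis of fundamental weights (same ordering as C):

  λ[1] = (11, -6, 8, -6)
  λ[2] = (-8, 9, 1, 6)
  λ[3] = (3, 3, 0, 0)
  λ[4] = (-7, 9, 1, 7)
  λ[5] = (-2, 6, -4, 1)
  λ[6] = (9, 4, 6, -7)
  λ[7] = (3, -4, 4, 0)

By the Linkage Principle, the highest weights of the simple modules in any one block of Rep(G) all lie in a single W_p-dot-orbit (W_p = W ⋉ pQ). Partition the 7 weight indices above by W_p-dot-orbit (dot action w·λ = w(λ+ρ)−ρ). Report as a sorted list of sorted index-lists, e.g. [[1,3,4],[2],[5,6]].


Cartan matrix: type A_4 (|W|=120); un-permuting the 4 rows.

Alcove-folded reps (p=13, 7 weights, presented ϖ-order):

  [1] (4, 4, 1, 1)
  [2] (1, 3, 2, 1)
  [3] (4, 4, 1, 1)
  [4] (1, 3, 2, 1)
  [5] (1, 3, 2, 1)
  [6] (1, 3, 2, 1)
  [7] (1, 3, 2, 1)

2 distinct reps among the 7 weights ⇒ 2 W_13-linkage classes:

[[1, 3], [2, 4, 5, 6, 7]]


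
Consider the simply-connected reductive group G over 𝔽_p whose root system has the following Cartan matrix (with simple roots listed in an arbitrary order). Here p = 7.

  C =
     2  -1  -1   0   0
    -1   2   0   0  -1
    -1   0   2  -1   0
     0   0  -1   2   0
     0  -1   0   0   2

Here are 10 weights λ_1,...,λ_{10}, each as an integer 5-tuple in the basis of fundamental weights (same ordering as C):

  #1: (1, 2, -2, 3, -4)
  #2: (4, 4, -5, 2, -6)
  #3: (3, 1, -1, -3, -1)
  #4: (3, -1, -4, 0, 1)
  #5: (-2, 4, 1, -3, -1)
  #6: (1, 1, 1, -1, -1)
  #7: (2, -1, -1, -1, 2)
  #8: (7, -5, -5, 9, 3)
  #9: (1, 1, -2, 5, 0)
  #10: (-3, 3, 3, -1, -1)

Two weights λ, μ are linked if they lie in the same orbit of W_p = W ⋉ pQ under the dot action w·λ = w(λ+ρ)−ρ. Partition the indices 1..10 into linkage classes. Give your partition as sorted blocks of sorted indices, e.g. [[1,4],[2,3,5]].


C ↔ A_5 under row/col permutation; |W(A_5)| = 720.

Alcove-folded reps (p=7, 10 weights, presented ϖ-order):

  λ_1+ρ ↦ (1, 0, 1, 2, 2)
  λ_2+ρ ↦ (1, 0, 1, 2, 2)
  λ_3+ρ ↦ (2, 2, 2, 0, 0)
  λ_4+ρ ↦ (1, 0, 1, 2, 2)
  λ_5+ρ ↦ (0, 4, 1, 1, 0)
  λ_6+ρ ↦ (2, 2, 2, 0, 0)
  λ_7+ρ ↦ (3, 0, 0, 0, 3)
  λ_8+ρ ↦ (3, 0, 0, 0, 3)
  λ_9+ρ ↦ (1, 0, 1, 2, 2)
  λ_10+ρ ↦ (2, 2, 2, 0, 0)

Grouping the 10 weights by Ā_7-representative: 4 linkage classes.

[[1, 2, 4, 9], [3, 6, 10], [5], [7, 8]]


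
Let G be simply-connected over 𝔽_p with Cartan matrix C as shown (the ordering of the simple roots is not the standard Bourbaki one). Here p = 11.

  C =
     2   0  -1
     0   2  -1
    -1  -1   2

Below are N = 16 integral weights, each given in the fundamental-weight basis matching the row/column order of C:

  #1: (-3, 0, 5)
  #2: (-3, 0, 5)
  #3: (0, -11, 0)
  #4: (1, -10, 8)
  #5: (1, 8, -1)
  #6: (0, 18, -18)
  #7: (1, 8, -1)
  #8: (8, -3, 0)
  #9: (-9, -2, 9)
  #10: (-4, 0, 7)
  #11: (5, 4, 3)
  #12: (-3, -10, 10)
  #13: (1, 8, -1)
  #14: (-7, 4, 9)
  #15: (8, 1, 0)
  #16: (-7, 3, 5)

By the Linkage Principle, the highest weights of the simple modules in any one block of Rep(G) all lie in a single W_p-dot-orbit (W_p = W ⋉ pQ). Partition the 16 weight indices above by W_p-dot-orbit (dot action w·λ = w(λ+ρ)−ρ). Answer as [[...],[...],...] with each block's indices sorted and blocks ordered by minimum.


Dynkin diagram of C (from the 4 off-diagonal −1 entries): A_3.

Folding the 16 weights λ_j+ρ into Ā_11 (reps in the given 3-coord order):

  λ_1+ρ ↦ (2, 1, 4)
  λ_2+ρ ↦ (2, 1, 4)
  λ_3+ρ ↦ (8, 1, 1)
  λ_4+ρ ↦ (2, 9, 0)
  λ_5+ρ ↦ (2, 9, 0)
  λ_6+ρ ↦ (3, 1, 5)
  λ_7+ρ ↦ (2, 9, 0)
  λ_8+ρ ↦ (8, 1, 1)
  λ_9+ρ ↦ (8, 1, 1)
  λ_10+ρ ↦ (3, 1, 5)
  λ_11+ρ ↦ (2, 1, 4)
  λ_12+ρ ↦ (2, 9, 0)
  λ_13+ρ ↦ (2, 9, 0)
  λ_14+ρ ↦ (2, 1, 4)
  λ_15+ρ ↦ (8, 1, 1)
  λ_16+ρ ↦ (6, 4, 0)

Grouping the 16 weights by Ā_11-representative: 5 linkage classes.

[[1, 2, 11, 14], [3, 8, 9, 15], [4, 5, 7, 12, 13], [6, 10], [16]]


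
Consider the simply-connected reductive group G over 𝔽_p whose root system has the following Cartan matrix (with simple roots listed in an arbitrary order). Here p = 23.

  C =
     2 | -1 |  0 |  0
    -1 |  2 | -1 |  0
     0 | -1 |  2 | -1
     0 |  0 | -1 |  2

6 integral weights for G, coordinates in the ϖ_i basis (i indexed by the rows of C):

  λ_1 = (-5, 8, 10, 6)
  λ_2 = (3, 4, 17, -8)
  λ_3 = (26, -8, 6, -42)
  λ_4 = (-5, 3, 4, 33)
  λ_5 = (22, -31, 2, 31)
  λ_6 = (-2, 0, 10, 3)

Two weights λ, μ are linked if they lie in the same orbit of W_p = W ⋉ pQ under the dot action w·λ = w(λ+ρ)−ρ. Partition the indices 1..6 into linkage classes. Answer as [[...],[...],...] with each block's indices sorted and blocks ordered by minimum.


A_4 Cartan matrix, 4 simple roots permuted; ρ=(1,1,1,1).

Folding the 6 weights λ_j+ρ into Ā_23 (reps in the given 4-coord order):

  λ_1 → (0, 5, 11, 3)
  λ_2 → (0, 5, 11, 3)
  λ_3 → (0, 5, 11, 3)
  λ_4 → (0, 5, 11, 3)
  λ_5 → (0, 5, 11, 3)
  λ_6 → (1, 0, 11, 4)

The 6 indices split into 2 linkage classes (same alcove rep ⇔ same W_23-dot-orbit):

[[1, 2, 3, 4, 5], [6]]


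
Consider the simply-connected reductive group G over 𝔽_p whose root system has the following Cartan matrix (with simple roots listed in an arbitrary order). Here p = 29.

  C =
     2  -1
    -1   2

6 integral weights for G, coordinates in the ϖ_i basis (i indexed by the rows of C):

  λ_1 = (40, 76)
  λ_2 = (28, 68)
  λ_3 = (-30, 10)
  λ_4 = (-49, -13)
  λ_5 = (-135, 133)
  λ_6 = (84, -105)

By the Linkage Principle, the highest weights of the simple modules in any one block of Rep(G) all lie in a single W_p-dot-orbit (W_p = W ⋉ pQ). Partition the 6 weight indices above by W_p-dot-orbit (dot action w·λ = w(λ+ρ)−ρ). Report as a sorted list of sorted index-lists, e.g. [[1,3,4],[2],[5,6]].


Type A_2, rank 2, |W|=6; reorder rows/cols to standard.

Each λ_j+ρ reduced to Ā_29; 2-tuples below use C's row order:

  λ_1 → (17, 2);  λ_2 → (11, 18);  λ_3 → (11, 18);  λ_4 → (17, 2);  λ_5 → (11, 18);  λ_6 → (17, 2)

Partition of {1..6} into 2 W_29-dot-orbits:

[[1, 4, 6], [2, 3, 5]]


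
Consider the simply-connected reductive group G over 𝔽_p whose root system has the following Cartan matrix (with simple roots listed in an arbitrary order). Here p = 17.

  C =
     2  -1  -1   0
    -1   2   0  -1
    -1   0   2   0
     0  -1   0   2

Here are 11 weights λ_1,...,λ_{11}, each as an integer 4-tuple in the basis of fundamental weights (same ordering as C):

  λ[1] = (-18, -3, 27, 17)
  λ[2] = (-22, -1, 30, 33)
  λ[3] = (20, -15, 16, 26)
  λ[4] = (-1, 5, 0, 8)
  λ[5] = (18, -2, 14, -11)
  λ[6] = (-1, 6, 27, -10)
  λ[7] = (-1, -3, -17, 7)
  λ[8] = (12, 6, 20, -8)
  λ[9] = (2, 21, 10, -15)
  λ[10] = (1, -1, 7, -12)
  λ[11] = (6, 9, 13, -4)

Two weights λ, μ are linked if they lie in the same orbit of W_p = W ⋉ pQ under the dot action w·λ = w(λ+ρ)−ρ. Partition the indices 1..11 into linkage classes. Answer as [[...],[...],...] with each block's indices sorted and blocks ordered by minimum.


C ↔ A_4 under row/col permutation; |W(A_4)| = 120.

W_17-reps of the 11 weights in Ā_17 (same 4-coord order as C):

    [1] (0, 6, 1, 9)
    [2] (3, 10, 4, 0)
    [3] (3, 10, 4, 0)
    [4] (0, 6, 1, 9)
    [5] (0, 6, 1, 9)
    [6] (8, 2, 1, 0)
    [7] (0, 6, 1, 9)
    [8] (3, 10, 4, 0)
    [9] (3, 2, 3, 3)
    [10] (8, 2, 1, 0)
    [11] (3, 4, 0, 7)

The 11 indices split into 5 linkage classes (same alcove rep ⇔ same W_17-dot-orbit):

[[1, 4, 5, 7], [2, 3, 8], [6, 10], [9], [11]]


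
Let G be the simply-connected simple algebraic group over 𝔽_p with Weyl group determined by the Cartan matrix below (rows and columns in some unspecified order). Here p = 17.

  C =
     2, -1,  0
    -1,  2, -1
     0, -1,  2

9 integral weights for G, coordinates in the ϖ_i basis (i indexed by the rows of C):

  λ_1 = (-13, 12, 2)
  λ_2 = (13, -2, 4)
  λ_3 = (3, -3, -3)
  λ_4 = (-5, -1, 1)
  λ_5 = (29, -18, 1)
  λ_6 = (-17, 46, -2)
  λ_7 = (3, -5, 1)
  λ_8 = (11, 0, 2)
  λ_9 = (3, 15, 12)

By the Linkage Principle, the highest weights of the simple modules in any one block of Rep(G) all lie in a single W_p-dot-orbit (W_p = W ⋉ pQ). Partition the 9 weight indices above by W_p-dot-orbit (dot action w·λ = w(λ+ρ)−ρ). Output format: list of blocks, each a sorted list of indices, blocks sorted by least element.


Cartan matrix: type A_3 (|W|=24); un-permuting the 3 rows.

Folding the 9 weights λ_j+ρ into Ā_17 (reps in the given 3-coord order):

  1: (12, 1, 3)
  2: (12, 1, 3)
  3: (0, 2, 2)
  4: (0, 2, 2)
  5: (0, 2, 2)
  6: (12, 1, 3)
  7: (0, 2, 2)
  8: (12, 1, 3)
  9: (12, 1, 3)

Partition of {1..9} into 2 W_17-dot-orbits:

[[1, 2, 6, 8, 9], [3, 4, 5, 7]]


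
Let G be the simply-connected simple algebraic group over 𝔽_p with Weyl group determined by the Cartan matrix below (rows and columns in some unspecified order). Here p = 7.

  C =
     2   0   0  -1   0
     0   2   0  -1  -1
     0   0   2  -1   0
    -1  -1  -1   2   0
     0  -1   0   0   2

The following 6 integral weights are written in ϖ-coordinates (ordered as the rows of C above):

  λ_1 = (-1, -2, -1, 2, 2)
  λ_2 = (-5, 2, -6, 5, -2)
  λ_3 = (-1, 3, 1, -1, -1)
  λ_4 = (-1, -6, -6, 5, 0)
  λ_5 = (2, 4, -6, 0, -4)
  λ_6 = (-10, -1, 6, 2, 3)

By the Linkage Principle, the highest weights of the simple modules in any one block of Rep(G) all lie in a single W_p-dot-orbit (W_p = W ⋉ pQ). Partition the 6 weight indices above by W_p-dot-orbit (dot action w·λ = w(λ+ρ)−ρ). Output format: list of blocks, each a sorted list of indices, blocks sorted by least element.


Type D_5, rank 5, |W|=1920; reorder rows/cols to standard.

Alcove-folded reps (p=7, 6 weights, presented ϖ-order):

  λ_1 → (0, 0, 0, 2, 2)
  λ_2 → (1, 0, 2, 1, 1)
  λ_3 → (0, 1, 2, 0, 0)
  λ_4 → (1, 0, 2, 1, 1)
  λ_5 → (1, 0, 1, 1, 1)
  λ_6 → (0, 1, 2, 0, 0)

4 distinct reps among the 6 weights ⇒ 4 W_7-linkage classes:

[[1], [2, 4], [3, 6], [5]]


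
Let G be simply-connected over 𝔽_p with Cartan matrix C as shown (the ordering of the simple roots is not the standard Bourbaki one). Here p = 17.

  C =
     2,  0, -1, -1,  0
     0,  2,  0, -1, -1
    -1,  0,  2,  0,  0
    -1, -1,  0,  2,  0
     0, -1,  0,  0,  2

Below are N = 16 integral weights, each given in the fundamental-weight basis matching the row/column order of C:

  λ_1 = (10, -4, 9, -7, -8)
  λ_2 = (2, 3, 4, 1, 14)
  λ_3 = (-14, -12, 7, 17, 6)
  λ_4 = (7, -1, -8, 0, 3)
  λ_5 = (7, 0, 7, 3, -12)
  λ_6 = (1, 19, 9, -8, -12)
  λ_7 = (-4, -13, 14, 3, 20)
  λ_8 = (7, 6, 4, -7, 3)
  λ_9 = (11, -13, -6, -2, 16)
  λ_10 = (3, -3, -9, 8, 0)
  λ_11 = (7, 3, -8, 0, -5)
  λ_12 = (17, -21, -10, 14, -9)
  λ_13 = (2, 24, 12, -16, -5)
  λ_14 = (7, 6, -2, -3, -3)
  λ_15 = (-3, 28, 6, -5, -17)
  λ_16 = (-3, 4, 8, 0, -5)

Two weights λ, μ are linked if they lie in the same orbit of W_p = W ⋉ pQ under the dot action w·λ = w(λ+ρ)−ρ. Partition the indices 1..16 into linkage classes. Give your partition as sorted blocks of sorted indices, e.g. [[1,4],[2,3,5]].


A_5 Cartan matrix, 5 simple roots permuted; ρ=(1,1,1,1,1).

Alcove-folded reps (p=17, 16 weights, presented ϖ-order):

  λ_1+ρ ↦ (5, 3, 1, 2, 2);  λ_2+ρ ↦ (2, 2, 3, 2, 3);  λ_3+ρ ↦ (2, 1, 4, 6, 3);  λ_4+ρ ↦ (1, 0, 7, 1, 4);  λ_5+ρ ↦ (2, 1, 4, 6, 3);  λ_6+ρ ↦ (2, 2, 3, 2, 3);  λ_7+ρ ↦ (4, 1, 4, 3, 1);  λ_8+ρ ↦ (2, 1, 4, 6, 3);  λ_9+ρ ↦ (5, 1, 1, 6, 4);  λ_10+ρ ↦ (4, 1, 4, 3, 1);  λ_11+ρ ↦ (1, 0, 7, 1, 4);  λ_12+ρ ↦ (4, 1, 4, 3, 1);  λ_13+ρ ↦ (4, 1, 4, 3, 1);  λ_14+ρ ↦ (5, 3, 1, 2, 2);  λ_15+ρ ↦ (2, 1, 4, 6, 3);  λ_16+ρ ↦ (1, 0, 7, 1, 4)

Linkage partition of the 16 weights (6 classes, p=17):

[[1, 14], [2, 6], [3, 5, 8, 15], [4, 11, 16], [7, 10, 12, 13], [9]]


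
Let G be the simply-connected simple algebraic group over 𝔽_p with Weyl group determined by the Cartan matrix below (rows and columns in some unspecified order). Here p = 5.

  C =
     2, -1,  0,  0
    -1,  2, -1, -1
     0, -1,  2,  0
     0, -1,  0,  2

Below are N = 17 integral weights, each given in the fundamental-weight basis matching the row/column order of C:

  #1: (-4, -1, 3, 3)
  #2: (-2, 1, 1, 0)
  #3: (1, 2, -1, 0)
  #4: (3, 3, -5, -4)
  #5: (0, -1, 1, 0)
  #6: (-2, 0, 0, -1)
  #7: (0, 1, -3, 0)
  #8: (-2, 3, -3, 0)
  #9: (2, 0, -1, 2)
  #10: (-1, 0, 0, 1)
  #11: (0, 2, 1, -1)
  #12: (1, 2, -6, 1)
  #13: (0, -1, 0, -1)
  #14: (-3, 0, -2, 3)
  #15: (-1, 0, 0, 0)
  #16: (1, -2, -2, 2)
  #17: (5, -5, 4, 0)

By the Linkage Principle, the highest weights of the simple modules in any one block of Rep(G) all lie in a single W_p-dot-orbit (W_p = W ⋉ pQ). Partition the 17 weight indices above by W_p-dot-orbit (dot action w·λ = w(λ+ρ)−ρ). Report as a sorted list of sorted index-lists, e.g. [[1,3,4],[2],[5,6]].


Cartan matrix: type D_4 (|W|=192); un-permuting the 4 rows.

Each λ_j+ρ reduced to Ā_5; 4-tuples below use C's row order:

  λ_1+ρ ↦ (0, 0, 1, 1) · λ_2+ρ ↦ (1, 0, 2, 1) · λ_3+ρ ↦ (1, 0, 1, 0) · λ_4+ρ ↦ (1, 0, 1, 0) · λ_5+ρ ↦ (1, 0, 2, 1) · λ_6+ρ ↦ (1, 0, 1, 0) · λ_7+ρ ↦ (1, 0, 2, 1) · λ_8+ρ ↦ (1, 0, 2, 1) · λ_9+ρ ↦ (1, 0, 2, 1) · λ_10+ρ ↦ (0, 1, 1, 2) · λ_11+ρ ↦ (0, 0, 1, 1) · λ_12+ρ ↦ (0, 0, 3, 0) · λ_13+ρ ↦ (1, 0, 1, 0) · λ_14+ρ ↦ (0, 1, 1, 2) · λ_15+ρ ↦ (0, 1, 1, 1) · λ_16+ρ ↦ (0, 1, 1, 1) · λ_17+ρ ↦ (0, 1, 1, 1)

Linkage partition of the 17 weights (6 classes, p=5):

[[1, 11], [2, 5, 7, 8, 9], [3, 4, 6, 13], [10, 14], [12], [15, 16, 17]]


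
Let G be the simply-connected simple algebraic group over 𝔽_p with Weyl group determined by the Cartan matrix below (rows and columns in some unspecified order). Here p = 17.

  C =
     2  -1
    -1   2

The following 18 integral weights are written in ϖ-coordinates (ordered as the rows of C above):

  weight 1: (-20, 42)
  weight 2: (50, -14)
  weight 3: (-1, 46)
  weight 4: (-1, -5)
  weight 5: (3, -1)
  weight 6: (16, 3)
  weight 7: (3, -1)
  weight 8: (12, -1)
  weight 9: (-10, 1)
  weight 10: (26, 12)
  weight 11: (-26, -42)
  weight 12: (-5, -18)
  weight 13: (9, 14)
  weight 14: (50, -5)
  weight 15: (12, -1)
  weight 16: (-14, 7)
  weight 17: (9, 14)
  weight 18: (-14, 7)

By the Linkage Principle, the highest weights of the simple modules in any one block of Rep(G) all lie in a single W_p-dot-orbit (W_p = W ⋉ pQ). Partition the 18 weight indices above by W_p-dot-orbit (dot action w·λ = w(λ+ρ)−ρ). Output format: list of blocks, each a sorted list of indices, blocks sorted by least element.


Type A_2, rank 2, |W|=6; reorder rows/cols to standard.

W_17-reps of the 18 weights in Ā_17 (same 2-coord order as C):

    λ_1 → (2, 7)
    λ_2 → (13, 0)
    λ_3 → (4, 0)
    λ_4 → (4, 0)
    λ_5 → (4, 0)
    λ_6 → (13, 0)
    λ_7 → (4, 0)
    λ_8 → (13, 0)
    λ_9 → (2, 7)
    λ_10 → (6, 4)
    λ_11 → (2, 7)
    λ_12 → (13, 0)
    λ_13 → (2, 7)
    λ_14 → (4, 0)
    λ_15 → (13, 0)
    λ_16 → (8, 5)
    λ_17 → (2, 7)
    λ_18 → (8, 5)

The 18 indices split into 5 linkage classes (same alcove rep ⇔ same W_17-dot-orbit):

[[1, 9, 11, 13, 17], [2, 6, 8, 12, 15], [3, 4, 5, 7, 14], [10], [16, 18]]


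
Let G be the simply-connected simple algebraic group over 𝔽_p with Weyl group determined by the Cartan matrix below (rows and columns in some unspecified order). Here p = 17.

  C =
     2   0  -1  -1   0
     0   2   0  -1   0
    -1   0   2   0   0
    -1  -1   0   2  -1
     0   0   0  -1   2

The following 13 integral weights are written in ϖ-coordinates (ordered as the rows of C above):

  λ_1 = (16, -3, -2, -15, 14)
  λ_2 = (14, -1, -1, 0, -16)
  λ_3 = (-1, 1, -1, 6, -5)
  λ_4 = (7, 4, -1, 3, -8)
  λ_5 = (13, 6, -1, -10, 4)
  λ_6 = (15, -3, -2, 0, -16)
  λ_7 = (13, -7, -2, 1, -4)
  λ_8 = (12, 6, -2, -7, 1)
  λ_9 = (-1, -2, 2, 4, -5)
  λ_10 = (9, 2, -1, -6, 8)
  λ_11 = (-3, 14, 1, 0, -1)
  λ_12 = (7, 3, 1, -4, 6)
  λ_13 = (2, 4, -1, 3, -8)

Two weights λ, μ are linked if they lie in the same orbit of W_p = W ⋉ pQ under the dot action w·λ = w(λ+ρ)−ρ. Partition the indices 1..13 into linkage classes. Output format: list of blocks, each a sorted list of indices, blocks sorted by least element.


Root system D_5: the 5×5 matrix C matches after relabeling.

Folding the 13 weights λ_j+ρ into Ā_17 (reps in the given 5-coord order):

    1: (1, 14, 0, 0, 1)
    2: (1, 14, 0, 0, 1)
    3: (0, 2, 0, 3, 4)
    4: (0, 2, 0, 3, 4)
    5: (0, 2, 0, 3, 4)
    6: (1, 14, 0, 0, 1)
    7: (1, 1, 1, 2, 4)
    8: (1, 1, 1, 2, 4)
    9: (0, 1, 3, 0, 4)
    10: (0, 2, 0, 3, 4)
    11: (1, 14, 0, 0, 1)
    12: (1, 1, 1, 2, 4)
    13: (0, 2, 0, 3, 4)

Partition of {1..13} into 4 W_17-dot-orbits:

[[1, 2, 6, 11], [3, 4, 5, 10, 13], [7, 8, 12], [9]]


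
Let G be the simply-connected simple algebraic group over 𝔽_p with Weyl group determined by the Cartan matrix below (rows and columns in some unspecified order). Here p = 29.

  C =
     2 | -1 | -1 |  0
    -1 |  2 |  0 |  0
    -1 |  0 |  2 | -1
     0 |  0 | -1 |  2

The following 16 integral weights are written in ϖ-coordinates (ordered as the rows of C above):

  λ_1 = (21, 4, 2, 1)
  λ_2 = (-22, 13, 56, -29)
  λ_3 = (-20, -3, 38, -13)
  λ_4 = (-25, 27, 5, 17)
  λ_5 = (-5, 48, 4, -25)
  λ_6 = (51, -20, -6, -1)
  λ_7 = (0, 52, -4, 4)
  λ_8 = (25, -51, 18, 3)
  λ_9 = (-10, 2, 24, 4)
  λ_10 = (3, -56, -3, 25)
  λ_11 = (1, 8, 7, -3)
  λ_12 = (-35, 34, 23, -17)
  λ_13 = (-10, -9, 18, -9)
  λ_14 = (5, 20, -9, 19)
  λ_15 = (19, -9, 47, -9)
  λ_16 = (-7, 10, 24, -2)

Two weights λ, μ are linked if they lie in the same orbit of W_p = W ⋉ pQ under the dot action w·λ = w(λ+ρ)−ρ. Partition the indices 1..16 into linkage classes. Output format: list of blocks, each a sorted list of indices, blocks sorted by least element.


A_4 Cartan matrix, 4 simple roots permuted; ρ=(1,1,1,1).

Folding the 16 weights λ_j+ρ into Ā_29 (reps in the given 4-coord order):

  1: (22, 2, 2, 1)
  2: (7, 14, 1, 0)
  3: (2, 9, 6, 2)
  4: (6, 4, 18, 0)
  5: (3, 5, 16, 4)
  6: (6, 4, 18, 0)
  7: (22, 2, 2, 1)
  8: (3, 5, 16, 4)
  9: (3, 5, 16, 4)
  10: (22, 2, 2, 1)
  11: (2, 9, 6, 2)
  12: (3, 5, 16, 4)
  13: (2, 9, 6, 2)
  14: (2, 9, 6, 2)
  15: (2, 9, 6, 2)
  16: (6, 4, 18, 0)

Linkage partition of the 16 weights (5 classes, p=29):

[[1, 7, 10], [2], [3, 11, 13, 14, 15], [4, 6, 16], [5, 8, 9, 12]]


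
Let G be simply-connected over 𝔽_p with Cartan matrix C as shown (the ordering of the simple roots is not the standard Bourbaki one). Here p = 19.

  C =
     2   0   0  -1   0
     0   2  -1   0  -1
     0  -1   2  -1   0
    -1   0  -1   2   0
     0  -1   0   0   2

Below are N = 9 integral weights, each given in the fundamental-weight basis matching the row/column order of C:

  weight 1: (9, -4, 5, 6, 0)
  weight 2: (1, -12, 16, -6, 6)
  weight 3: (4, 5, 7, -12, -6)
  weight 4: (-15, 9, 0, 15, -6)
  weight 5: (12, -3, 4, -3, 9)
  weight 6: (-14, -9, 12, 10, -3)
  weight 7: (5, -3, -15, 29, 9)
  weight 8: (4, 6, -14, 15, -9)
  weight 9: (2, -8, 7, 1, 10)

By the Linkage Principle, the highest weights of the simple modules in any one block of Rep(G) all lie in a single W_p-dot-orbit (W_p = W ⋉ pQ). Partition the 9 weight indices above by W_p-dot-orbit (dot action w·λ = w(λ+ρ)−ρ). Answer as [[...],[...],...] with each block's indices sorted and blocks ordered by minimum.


Root system A_5: the 5×5 matrix C matches after relabeling.

Alcove-folded reps (p=19, 9 weights, presented ϖ-order):

  [1] (6, 1, 2, 7, 1) · [2] (3, 7, 1, 2, 4) · [3] (6, 2, 1, 2, 3) · [4] (6, 2, 1, 2, 3) · [5] (6, 2, 1, 2, 3) · [6] (6, 2, 1, 2, 3) · [7] (6, 2, 1, 2, 3) · [8] (3, 7, 1, 2, 4) · [9] (3, 7, 1, 2, 4)

3 distinct reps among the 9 weights ⇒ 3 W_19-linkage classes:

[[1], [2, 8, 9], [3, 4, 5, 6, 7]]


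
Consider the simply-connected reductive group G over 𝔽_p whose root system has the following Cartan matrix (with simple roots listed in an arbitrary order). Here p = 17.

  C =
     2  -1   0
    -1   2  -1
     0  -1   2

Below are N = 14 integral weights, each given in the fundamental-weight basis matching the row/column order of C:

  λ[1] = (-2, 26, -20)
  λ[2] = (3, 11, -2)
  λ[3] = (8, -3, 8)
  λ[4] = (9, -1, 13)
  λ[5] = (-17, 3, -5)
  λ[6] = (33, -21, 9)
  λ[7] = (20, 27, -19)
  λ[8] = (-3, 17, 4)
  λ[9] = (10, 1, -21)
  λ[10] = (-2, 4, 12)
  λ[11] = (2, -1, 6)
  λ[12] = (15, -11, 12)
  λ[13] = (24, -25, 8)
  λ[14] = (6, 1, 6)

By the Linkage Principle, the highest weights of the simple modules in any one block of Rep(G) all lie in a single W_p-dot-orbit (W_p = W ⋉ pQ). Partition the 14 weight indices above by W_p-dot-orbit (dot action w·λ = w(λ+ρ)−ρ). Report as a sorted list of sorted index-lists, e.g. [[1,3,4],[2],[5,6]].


Type A_3, rank 3, |W|=24; reorder rows/cols to standard.

Alcove-folded reps (p=17, 14 weights, presented ϖ-order):

  1: (7, 2, 7)
  2: (4, 11, 1)
  3: (7, 2, 7)
  4: (3, 0, 7)
  5: (0, 4, 12)
  6: (3, 0, 7)
  7: (4, 10, 1)
  8: (4, 11, 1)
  9: (4, 10, 1)
  10: (0, 4, 12)
  11: (3, 0, 7)
  12: (4, 10, 1)
  13: (7, 2, 7)
  14: (7, 2, 7)

The 14 indices split into 5 linkage classes (same alcove rep ⇔ same W_17-dot-orbit):

[[1, 3, 13, 14], [2, 8], [4, 6, 11], [5, 10], [7, 9, 12]]


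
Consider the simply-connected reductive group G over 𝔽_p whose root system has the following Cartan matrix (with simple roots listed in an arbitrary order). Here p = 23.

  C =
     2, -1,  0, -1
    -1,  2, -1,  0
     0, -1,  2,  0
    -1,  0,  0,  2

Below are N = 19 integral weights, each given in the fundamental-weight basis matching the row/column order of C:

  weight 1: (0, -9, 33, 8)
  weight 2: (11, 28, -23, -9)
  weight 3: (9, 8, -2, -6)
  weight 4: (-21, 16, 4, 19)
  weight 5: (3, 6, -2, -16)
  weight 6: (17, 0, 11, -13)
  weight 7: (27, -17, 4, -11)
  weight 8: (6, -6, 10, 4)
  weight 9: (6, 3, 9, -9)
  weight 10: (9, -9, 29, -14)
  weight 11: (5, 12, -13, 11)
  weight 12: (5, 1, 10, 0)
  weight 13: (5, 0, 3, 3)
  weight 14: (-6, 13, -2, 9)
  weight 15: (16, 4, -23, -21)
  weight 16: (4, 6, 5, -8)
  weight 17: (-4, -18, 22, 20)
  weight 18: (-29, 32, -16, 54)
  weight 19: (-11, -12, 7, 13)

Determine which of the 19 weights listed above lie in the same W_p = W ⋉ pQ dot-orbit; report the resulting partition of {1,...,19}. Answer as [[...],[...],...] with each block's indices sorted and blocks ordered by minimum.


Root system A_4: the 4×4 matrix C matches after relabeling.

Alcove-folded reps (p=23, 19 weights, presented ϖ-order):

  [1] (1, 3, 10, 7)
  [2] (6, 1, 4, 4)
  [3] (5, 8, 1, 5)
  [4] (17, 3, 2, 0)
  [5] (6, 1, 4, 4)
  [6] (6, 1, 4, 4)
  [7] (2, 5, 6, 5)
  [8] (2, 5, 6, 5)
  [9] (1, 3, 10, 7)
  [10] (1, 3, 10, 7)
  [11] (6, 1, 4, 4)
  [12] (6, 2, 11, 1)
  [13] (6, 1, 4, 4)
  [14] (5, 8, 1, 5)
  [15] (17, 3, 2, 0)
  [16] (2, 5, 6, 5)
  [17] (17, 3, 2, 0)
  [18] (5, 8, 1, 5)
  [19] (1, 3, 10, 7)

Grouping the 19 weights by Ā_23-representative: 6 linkage classes.

[[1, 9, 10, 19], [2, 5, 6, 11, 13], [3, 14, 18], [4, 15, 17], [7, 8, 16], [12]]


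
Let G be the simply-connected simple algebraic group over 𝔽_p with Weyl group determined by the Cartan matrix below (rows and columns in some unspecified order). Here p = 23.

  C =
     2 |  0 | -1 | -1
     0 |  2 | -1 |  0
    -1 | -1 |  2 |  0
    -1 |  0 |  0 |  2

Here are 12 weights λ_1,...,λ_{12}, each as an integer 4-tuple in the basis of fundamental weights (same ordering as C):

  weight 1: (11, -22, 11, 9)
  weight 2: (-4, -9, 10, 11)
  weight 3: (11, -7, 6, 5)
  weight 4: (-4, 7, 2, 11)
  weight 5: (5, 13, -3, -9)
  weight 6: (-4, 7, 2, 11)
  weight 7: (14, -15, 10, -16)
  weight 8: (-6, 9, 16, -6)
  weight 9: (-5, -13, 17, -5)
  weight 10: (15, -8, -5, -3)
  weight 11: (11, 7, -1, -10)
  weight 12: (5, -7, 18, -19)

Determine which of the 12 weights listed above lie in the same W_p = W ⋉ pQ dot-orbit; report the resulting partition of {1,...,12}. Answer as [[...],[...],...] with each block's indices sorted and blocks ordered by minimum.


Dynkin diagram of C (from the 6 off-diagonal −1 entries): A_4.

Folding the 12 weights λ_j+ρ into Ā_23 (reps in the given 4-coord order):

  1: (2, 1, 9, 1)
  2: (3, 8, 0, 9)
  3: (12, 4, 1, 4)
  4: (3, 8, 0, 9)
  5: (2, 10, 2, 4)
  6: (3, 8, 0, 9)
  7: (3, 8, 0, 9)
  8: (5, 6, 7, 1)
  9: (2, 10, 2, 4)
  10: (3, 4, 7, 2)
  11: (3, 8, 0, 9)
  12: (12, 4, 1, 4)

Grouping the 12 weights by Ā_23-representative: 6 linkage classes.

[[1], [2, 4, 6, 7, 11], [3, 12], [5, 9], [8], [10]]


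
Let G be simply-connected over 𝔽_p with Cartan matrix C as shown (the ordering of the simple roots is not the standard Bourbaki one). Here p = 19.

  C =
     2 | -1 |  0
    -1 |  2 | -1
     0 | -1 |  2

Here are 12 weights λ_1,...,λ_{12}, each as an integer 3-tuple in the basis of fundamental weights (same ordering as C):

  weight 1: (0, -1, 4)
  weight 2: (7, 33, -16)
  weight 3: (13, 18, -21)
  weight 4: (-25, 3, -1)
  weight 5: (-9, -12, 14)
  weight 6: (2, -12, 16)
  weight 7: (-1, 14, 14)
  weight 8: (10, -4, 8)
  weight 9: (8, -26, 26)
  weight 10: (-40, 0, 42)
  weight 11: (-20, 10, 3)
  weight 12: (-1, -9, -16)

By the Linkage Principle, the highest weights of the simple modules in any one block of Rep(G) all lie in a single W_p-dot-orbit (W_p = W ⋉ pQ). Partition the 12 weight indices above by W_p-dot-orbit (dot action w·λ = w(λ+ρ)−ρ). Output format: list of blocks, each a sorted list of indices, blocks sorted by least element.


A_3 Cartan matrix, 3 simple roots permuted; ρ=(1,1,1).

Ā_19 reps of the 12 weights (A_3, coords as presented):

  λ_1+ρ ↦ (1, 0, 5);  λ_2+ρ ↦ (11, 4, 4);  λ_3+ρ ↦ (1, 0, 5);  λ_4+ρ ↦ (0, 1, 14);  λ_5+ρ ↦ (11, 4, 4);  λ_6+ρ ↦ (8, 3, 6);  λ_7+ρ ↦ (11, 4, 4);  λ_8+ρ ↦ (8, 3, 6);  λ_9+ρ ↦ (8, 3, 6);  λ_10+ρ ↦ (1, 0, 5);  λ_11+ρ ↦ (11, 4, 4);  λ_12+ρ ↦ (11, 4, 4)

The 12 indices split into 4 linkage classes (same alcove rep ⇔ same W_19-dot-orbit):

[[1, 3, 10], [2, 5, 7, 11, 12], [4], [6, 8, 9]]


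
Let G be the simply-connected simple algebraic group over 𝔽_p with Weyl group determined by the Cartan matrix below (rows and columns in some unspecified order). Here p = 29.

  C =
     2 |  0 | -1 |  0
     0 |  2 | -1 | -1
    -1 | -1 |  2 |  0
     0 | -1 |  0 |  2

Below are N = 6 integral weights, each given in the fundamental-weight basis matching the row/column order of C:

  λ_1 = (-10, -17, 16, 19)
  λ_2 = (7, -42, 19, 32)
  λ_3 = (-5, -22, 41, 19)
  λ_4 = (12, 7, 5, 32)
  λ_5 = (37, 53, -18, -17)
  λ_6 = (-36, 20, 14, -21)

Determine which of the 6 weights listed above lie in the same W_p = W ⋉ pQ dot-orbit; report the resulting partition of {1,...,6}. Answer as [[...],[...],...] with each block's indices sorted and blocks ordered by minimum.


Cartan matrix: type A_4 (|W|=120); un-permuting the 4 rows.

Ā_29 reps of the 6 weights (A_4, coords as presented):

  λ_1+ρ ↦ (1, 8, 8, 4);  λ_2+ρ ↦ (1, 8, 8, 4);  λ_3+ρ ↦ (1, 8, 8, 4);  λ_4+ρ ↦ (6, 2, 8, 2);  λ_5+ρ ↦ (1, 8, 8, 4);  λ_6+ρ ↦ (8, 13, 1, 6)

The 6 indices split into 3 linkage classes (same alcove rep ⇔ same W_29-dot-orbit):

[[1, 2, 3, 5], [4], [6]]


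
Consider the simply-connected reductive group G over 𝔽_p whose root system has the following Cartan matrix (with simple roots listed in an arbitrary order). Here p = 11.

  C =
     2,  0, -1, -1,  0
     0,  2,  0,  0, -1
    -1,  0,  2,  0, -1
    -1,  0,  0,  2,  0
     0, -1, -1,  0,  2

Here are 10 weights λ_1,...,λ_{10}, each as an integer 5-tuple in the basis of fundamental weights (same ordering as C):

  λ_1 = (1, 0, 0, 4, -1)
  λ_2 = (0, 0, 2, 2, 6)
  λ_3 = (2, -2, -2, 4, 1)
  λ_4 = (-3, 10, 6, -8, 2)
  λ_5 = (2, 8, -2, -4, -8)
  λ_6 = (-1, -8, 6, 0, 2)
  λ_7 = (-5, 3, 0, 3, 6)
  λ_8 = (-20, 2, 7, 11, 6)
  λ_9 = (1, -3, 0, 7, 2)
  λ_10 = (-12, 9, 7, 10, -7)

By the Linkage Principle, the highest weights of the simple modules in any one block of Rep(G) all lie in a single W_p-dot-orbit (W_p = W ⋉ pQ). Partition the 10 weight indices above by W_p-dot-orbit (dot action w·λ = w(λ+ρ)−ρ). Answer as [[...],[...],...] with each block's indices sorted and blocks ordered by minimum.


Root system A_5: the 5×5 matrix C matches after relabeling.

Alcove-folded reps (p=11, 10 weights, presented ϖ-order):

    1: (2, 1, 1, 5, 0)
    2: (0, 3, 3, 1, 4)
    3: (2, 1, 1, 5, 0)
    4: (2, 1, 1, 5, 0)
    5: (2, 1, 1, 5, 0)
    6: (0, 3, 3, 1, 4)
    7: (0, 3, 3, 1, 4)
    8: (0, 3, 3, 1, 4)
    9: (2, 1, 1, 5, 0)
    10: (1, 0, 6, 1, 3)

Linkage partition of the 10 weights (3 classes, p=11):

[[1, 3, 4, 5, 9], [2, 6, 7, 8], [10]]


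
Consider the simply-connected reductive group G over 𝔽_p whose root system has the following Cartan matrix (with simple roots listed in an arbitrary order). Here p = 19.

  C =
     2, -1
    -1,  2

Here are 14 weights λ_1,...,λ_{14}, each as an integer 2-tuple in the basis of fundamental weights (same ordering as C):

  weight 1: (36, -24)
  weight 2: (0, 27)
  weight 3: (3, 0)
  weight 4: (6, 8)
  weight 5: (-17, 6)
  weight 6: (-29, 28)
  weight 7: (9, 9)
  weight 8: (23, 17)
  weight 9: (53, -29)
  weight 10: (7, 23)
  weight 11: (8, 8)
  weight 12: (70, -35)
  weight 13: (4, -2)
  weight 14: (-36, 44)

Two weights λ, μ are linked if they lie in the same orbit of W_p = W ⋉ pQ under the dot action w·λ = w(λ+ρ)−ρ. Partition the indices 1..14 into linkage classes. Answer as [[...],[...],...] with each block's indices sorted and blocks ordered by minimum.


C ↔ A_2 under row/col permutation; |W(A_2)| = 6.

W_19-reps of the 14 weights in Ā_19 (same 2-coord order as C):

  1: (4, 1);  2: (9, 9);  3: (4, 1);  4: (7, 9);  5: (7, 9);  6: (9, 9);  7: (9, 9);  8: (4, 1);  9: (7, 9);  10: (5, 6);  11: (9, 9);  12: (4, 1);  13: (4, 1);  14: (7, 9)

The 14 indices split into 4 linkage classes (same alcove rep ⇔ same W_19-dot-orbit):

[[1, 3, 8, 12, 13], [2, 6, 7, 11], [4, 5, 9, 14], [10]]


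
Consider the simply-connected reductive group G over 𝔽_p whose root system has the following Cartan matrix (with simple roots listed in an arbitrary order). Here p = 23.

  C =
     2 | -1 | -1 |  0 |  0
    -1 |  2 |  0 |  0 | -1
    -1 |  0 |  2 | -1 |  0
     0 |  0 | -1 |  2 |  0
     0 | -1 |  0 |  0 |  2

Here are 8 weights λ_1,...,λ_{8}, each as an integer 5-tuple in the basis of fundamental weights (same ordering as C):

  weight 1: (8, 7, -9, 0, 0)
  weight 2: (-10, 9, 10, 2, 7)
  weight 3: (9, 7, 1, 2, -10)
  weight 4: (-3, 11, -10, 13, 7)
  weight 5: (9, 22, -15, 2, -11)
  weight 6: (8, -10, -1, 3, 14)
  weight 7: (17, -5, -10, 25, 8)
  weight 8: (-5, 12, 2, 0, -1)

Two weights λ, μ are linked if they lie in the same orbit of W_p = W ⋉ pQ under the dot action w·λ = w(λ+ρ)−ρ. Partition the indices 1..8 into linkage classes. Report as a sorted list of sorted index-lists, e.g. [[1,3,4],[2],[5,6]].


Cartan matrix: type A_5 (|W|=720); un-permuting the 5 rows.

Each λ_j+ρ reduced to Ā_23; 5-tuples below use C's row order:

  λ_1+ρ ↦ (1, 8, 1, 7, 1)
  λ_2+ρ ↦ (9, 1, 2, 3, 8)
  λ_3+ρ ↦ (9, 1, 2, 3, 8)
  λ_4+ρ ↦ (9, 1, 2, 3, 8)
  λ_5+ρ ↦ (3, 9, 1, 0, 0)
  λ_6+ρ ↦ (0, 9, 0, 4, 6)
  λ_7+ρ ↦ (3, 5, 6, 0, 4)
  λ_8+ρ ↦ (3, 9, 1, 0, 0)

Grouping the 8 weights by Ā_23-representative: 5 linkage classes.

[[1], [2, 3, 4], [5, 8], [6], [7]]


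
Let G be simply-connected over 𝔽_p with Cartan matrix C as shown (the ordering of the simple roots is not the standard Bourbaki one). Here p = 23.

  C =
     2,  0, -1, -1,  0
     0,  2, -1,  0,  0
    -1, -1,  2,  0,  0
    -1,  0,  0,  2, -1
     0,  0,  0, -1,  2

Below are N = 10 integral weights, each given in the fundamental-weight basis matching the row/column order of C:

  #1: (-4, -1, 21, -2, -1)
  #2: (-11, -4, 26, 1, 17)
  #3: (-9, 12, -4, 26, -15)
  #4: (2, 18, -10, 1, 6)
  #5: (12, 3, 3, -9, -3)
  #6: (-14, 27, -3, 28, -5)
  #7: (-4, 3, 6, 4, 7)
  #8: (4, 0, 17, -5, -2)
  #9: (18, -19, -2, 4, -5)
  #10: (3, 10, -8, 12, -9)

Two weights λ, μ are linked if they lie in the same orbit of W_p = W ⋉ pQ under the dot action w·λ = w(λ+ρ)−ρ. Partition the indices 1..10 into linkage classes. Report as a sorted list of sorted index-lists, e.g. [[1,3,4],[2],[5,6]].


Type A_5, rank 5, |W|=720; reorder rows/cols to standard.

Alcove-folded reps (p=23, 10 weights, presented ϖ-order):

  λ_1 → (0, 0, 18, 1, 3);  λ_2 → (2, 10, 3, 4, 3);  λ_3 → (3, 4, 4, 2, 8);  λ_4 → (2, 10, 3, 4, 3);  λ_5 → (3, 4, 4, 2, 8);  λ_6 → (3, 4, 4, 2, 8);  λ_7 → (3, 4, 4, 2, 8);  λ_8 → (0, 0, 18, 1, 3);  λ_9 → (0, 0, 18, 1, 3);  λ_10 → (3, 4, 4, 2, 8)

Linkage partition of the 10 weights (3 classes, p=23):

[[1, 8, 9], [2, 4], [3, 5, 6, 7, 10]]


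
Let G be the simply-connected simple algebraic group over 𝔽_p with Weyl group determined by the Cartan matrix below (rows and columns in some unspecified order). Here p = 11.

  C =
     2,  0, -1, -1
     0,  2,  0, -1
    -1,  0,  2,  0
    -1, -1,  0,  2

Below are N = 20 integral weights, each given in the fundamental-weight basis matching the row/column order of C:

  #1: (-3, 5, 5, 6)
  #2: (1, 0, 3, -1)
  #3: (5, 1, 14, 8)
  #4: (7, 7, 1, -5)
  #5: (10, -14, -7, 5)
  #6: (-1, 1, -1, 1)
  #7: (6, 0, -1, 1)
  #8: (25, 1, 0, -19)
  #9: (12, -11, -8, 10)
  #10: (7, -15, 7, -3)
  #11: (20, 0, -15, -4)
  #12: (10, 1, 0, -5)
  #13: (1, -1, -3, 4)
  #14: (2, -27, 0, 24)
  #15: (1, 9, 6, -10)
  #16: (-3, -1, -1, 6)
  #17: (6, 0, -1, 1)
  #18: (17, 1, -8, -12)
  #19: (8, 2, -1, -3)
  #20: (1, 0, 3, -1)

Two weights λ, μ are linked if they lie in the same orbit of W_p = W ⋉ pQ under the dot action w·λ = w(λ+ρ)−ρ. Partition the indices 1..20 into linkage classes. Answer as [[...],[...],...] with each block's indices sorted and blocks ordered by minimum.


Cartan matrix: type A_4 (|W|=120); un-permuting the 4 rows.

Ā_11 reps of the 20 weights (A_4, coords as presented):

    [1] (0, 0, 2, 5)
    [2] (2, 1, 4, 0)
    [3] (2, 1, 4, 0)
    [4] (3, 1, 1, 4)
    [5] (0, 0, 2, 5)
    [6] (0, 2, 0, 2)
    [7] (7, 1, 0, 2)
    [8] (2, 1, 4, 0)
    [9] (2, 1, 4, 0)
    [10] (3, 0, 2, 3)
    [11] (3, 1, 1, 4)
    [12] (7, 1, 0, 2)
    [13] (0, 0, 2, 5)
    [14] (3, 1, 1, 4)
    [15] (7, 1, 0, 2)
    [16] (0, 0, 2, 5)
    [17] (7, 1, 0, 2)
    [18] (0, 2, 0, 2)
    [19] (7, 1, 0, 2)
    [20] (2, 1, 4, 0)

These 20 weights hit 6 W_11-dot-orbits; sizes (4, 5, 3, 2, 5, 1):

[[1, 5, 13, 16], [2, 3, 8, 9, 20], [4, 11, 14], [6, 18], [7, 12, 15, 17, 19], [10]]
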